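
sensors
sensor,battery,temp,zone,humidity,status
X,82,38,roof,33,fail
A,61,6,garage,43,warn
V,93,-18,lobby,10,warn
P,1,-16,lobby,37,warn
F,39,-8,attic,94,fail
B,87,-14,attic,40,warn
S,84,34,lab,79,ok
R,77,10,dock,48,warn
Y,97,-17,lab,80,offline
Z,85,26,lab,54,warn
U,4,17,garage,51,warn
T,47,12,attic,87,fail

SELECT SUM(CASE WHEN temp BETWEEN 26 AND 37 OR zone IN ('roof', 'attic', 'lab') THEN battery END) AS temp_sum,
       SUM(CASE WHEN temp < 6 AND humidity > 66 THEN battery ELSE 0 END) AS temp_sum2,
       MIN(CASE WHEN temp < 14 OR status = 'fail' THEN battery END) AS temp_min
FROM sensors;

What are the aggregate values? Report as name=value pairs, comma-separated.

temp_sum=521, temp_sum2=136, temp_min=1

[temp_sum: temp BETWEEN 26 AND 37 OR zone IN ('roof', 'attic', 'lab')]
sensor=X: ✓ → 82
sensor=A: ✗
sensor=V: ✗
sensor=P: ✗
sensor=F: ✓ → 39
sensor=B: ✓ → 87
sensor=S: ✓ → 84
sensor=R: ✗
sensor=Y: ✓ → 97
sensor=Z: ✓ → 85
sensor=U: ✗
sensor=T: ✓ → 47
temp_sum = 82 + 39 + 87 + 84 + 97 + 85 + 47 = 521
—
[temp_sum2: temp < 6 AND humidity > 66]
sensor=X: ✗
sensor=A: ✗
sensor=V: ✗
sensor=P: ✗
sensor=F: ✓ → 39
sensor=B: ✗
sensor=S: ✗
sensor=R: ✗
sensor=Y: ✓ → 97
sensor=Z: ✗
sensor=U: ✗
sensor=T: ✗
temp_sum2 = 39 + 97 = 136
—
[temp_min: temp < 14 OR status = 'fail']
sensor=X: ✓ → 82
sensor=A: ✓ → 61
sensor=V: ✓ → 93
sensor=P: ✓ → 1
sensor=F: ✓ → 39
sensor=B: ✓ → 87
sensor=S: ✗
sensor=R: ✓ → 77
sensor=Y: ✓ → 97
sensor=Z: ✗
sensor=U: ✗
sensor=T: ✓ → 47
temp_min = MIN(82, 61, 93, 1, 39, 87, 77, 97, 47) = 1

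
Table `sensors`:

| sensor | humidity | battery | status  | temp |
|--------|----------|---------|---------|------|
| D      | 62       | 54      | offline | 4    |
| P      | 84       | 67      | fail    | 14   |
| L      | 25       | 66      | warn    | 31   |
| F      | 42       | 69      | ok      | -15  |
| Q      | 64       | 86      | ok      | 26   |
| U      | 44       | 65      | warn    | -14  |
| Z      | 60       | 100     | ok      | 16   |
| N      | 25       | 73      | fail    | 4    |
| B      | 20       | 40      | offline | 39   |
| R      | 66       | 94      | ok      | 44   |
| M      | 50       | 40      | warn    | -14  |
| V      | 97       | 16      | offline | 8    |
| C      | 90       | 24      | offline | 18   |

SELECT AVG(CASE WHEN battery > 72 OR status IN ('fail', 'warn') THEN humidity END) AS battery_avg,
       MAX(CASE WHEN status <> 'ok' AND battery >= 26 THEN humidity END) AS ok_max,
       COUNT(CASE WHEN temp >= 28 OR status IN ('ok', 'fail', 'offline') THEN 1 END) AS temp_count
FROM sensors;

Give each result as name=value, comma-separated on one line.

[battery_avg: battery > 72 OR status IN ('fail', 'warn')]
sensor=D: ✗
sensor=P: ✓ → 84
sensor=L: ✓ → 25
sensor=F: ✗
sensor=Q: ✓ → 64
sensor=U: ✓ → 44
sensor=Z: ✓ → 60
sensor=N: ✓ → 25
sensor=B: ✗
sensor=R: ✓ → 66
sensor=M: ✓ → 50
sensor=V: ✗
sensor=C: ✗
battery_avg = (84 + 25 + 64 + 44 + 60 + 25 + 66 + 50) / 8 = 52.25
—
[ok_max: status <> 'ok' AND battery >= 26]
sensor=D: ✓ → 62
sensor=P: ✓ → 84
sensor=L: ✓ → 25
sensor=F: ✗
sensor=Q: ✗
sensor=U: ✓ → 44
sensor=Z: ✗
sensor=N: ✓ → 25
sensor=B: ✓ → 20
sensor=R: ✗
sensor=M: ✓ → 50
sensor=V: ✗
sensor=C: ✗
ok_max = MAX(62, 84, 25, 44, 25, 20, 50) = 84
—
[temp_count: temp >= 28 OR status IN ('ok', 'fail', 'offline')]
sensor=D: ✓ → 1
sensor=P: ✓ → 1
sensor=L: ✓ → 1
sensor=F: ✓ → 1
sensor=Q: ✓ → 1
sensor=U: ✗
sensor=Z: ✓ → 1
sensor=N: ✓ → 1
sensor=B: ✓ → 1
sensor=R: ✓ → 1
sensor=M: ✗
sensor=V: ✓ → 1
sensor=C: ✓ → 1
temp_count = COUNT(1, 1, 1, 1, 1, 1, 1, 1, 1, 1, 1) = 11

battery_avg=52.25, ok_max=84, temp_count=11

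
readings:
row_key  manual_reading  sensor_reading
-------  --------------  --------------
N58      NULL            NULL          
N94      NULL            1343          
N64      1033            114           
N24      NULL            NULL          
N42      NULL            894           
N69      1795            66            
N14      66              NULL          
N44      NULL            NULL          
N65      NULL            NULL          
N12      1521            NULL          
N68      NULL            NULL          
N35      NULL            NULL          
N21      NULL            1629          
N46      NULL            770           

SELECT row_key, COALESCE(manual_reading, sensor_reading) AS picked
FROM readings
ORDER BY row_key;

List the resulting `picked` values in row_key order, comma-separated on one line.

1521, 66, 1629, NULL, NULL, 894, NULL, 770, NULL, 1033, NULL, NULL, 1795, 1343

row_key=N12: manual_reading=1521 → 1521
row_key=N14: manual_reading=66 → 66
row_key=N21: manual_reading=NULL, sensor_reading=1629 → 1629
row_key=N24: manual_reading=NULL, sensor_reading=NULL (all NULL) → NULL
row_key=N35: manual_reading=NULL, sensor_reading=NULL (all NULL) → NULL
row_key=N42: manual_reading=NULL, sensor_reading=894 → 894
row_key=N44: manual_reading=NULL, sensor_reading=NULL (all NULL) → NULL
row_key=N46: manual_reading=NULL, sensor_reading=770 → 770
row_key=N58: manual_reading=NULL, sensor_reading=NULL (all NULL) → NULL
row_key=N64: manual_reading=1033 → 1033
row_key=N65: manual_reading=NULL, sensor_reading=NULL (all NULL) → NULL
row_key=N68: manual_reading=NULL, sensor_reading=NULL (all NULL) → NULL
row_key=N69: manual_reading=1795 → 1795
row_key=N94: manual_reading=NULL, sensor_reading=1343 → 1343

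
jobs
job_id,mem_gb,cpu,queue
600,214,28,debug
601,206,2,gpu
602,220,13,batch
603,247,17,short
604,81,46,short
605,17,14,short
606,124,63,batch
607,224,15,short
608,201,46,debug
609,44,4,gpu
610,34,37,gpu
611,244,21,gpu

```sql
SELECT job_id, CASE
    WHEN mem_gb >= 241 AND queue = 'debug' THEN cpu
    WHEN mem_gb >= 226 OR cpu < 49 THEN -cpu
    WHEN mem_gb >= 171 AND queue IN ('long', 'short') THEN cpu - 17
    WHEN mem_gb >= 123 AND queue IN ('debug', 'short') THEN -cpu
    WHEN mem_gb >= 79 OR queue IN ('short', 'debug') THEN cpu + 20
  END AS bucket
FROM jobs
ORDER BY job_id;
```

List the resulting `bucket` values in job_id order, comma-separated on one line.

job_id=600: mem_gb >= 226 OR cpu < 49 → -28
job_id=601: mem_gb >= 226 OR cpu < 49 → -2
job_id=602: mem_gb >= 226 OR cpu < 49 → -13
job_id=603: mem_gb >= 226 OR cpu < 49 → -17
job_id=604: mem_gb >= 226 OR cpu < 49 → -46
job_id=605: mem_gb >= 226 OR cpu < 49 → -14
job_id=606: mem_gb >= 79 OR queue IN ('short', 'debug') → 83
job_id=607: mem_gb >= 226 OR cpu < 49 → -15
job_id=608: mem_gb >= 226 OR cpu < 49 → -46
job_id=609: mem_gb >= 226 OR cpu < 49 → -4
job_id=610: mem_gb >= 226 OR cpu < 49 → -37
job_id=611: mem_gb >= 226 OR cpu < 49 → -21

-28, -2, -13, -17, -46, -14, 83, -15, -46, -4, -37, -21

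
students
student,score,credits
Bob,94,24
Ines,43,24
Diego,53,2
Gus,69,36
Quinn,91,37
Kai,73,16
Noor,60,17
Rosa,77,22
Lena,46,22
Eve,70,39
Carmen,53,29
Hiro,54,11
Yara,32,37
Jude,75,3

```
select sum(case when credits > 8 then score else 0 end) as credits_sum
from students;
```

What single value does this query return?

762

student=Bob: ✓ → 94
student=Ines: ✓ → 43
student=Diego: ✗
student=Gus: ✓ → 69
student=Quinn: ✓ → 91
student=Kai: ✓ → 73
student=Noor: ✓ → 60
student=Rosa: ✓ → 77
student=Lena: ✓ → 46
student=Eve: ✓ → 70
student=Carmen: ✓ → 53
student=Hiro: ✓ → 54
student=Yara: ✓ → 32
student=Jude: ✗
credits_sum = 94 + 43 + 69 + 91 + 73 + 60 + 77 + 46 + 70 + 53 + 54 + 32 = 762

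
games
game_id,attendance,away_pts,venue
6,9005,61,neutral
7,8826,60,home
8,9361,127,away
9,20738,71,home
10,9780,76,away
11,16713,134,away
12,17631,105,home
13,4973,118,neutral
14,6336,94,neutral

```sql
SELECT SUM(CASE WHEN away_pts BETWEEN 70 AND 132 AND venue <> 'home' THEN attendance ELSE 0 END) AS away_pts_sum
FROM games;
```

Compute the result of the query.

game_id=6: ✗
game_id=7: ✗
game_id=8: ✓ → 9361
game_id=9: ✗
game_id=10: ✓ → 9780
game_id=11: ✗
game_id=12: ✗
game_id=13: ✓ → 4973
game_id=14: ✓ → 6336
away_pts_sum = 9361 + 9780 + 4973 + 6336 = 30450

30450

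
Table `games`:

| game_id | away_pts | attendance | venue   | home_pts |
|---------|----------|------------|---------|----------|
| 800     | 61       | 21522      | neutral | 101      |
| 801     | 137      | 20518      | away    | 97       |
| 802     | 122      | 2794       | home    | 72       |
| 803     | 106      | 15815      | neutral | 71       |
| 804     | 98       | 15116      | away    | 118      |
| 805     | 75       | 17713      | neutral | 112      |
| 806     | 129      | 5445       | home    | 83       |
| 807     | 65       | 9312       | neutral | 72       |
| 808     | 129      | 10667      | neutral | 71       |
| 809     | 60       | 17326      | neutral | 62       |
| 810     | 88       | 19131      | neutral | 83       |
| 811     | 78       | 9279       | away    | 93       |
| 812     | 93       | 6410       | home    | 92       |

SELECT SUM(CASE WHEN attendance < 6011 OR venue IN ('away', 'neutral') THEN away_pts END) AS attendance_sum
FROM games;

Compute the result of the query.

1148

game_id=800: ✓ → 61
game_id=801: ✓ → 137
game_id=802: ✓ → 122
game_id=803: ✓ → 106
game_id=804: ✓ → 98
game_id=805: ✓ → 75
game_id=806: ✓ → 129
game_id=807: ✓ → 65
game_id=808: ✓ → 129
game_id=809: ✓ → 60
game_id=810: ✓ → 88
game_id=811: ✓ → 78
game_id=812: ✗
attendance_sum = 61 + 137 + 122 + 106 + 98 + 75 + 129 + 65 + 129 + 60 + 88 + 78 = 1148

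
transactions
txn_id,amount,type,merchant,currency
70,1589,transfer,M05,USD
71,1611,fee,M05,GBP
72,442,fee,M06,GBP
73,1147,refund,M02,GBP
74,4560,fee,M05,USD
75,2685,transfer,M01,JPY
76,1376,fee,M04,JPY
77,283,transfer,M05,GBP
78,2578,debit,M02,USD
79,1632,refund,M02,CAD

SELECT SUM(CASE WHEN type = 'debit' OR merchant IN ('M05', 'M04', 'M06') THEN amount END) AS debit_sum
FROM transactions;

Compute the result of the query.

12439

txn_id=70: ✓ → 1589
txn_id=71: ✓ → 1611
txn_id=72: ✓ → 442
txn_id=73: ✗
txn_id=74: ✓ → 4560
txn_id=75: ✗
txn_id=76: ✓ → 1376
txn_id=77: ✓ → 283
txn_id=78: ✓ → 2578
txn_id=79: ✗
debit_sum = 1589 + 1611 + 442 + 4560 + 1376 + 283 + 2578 = 12439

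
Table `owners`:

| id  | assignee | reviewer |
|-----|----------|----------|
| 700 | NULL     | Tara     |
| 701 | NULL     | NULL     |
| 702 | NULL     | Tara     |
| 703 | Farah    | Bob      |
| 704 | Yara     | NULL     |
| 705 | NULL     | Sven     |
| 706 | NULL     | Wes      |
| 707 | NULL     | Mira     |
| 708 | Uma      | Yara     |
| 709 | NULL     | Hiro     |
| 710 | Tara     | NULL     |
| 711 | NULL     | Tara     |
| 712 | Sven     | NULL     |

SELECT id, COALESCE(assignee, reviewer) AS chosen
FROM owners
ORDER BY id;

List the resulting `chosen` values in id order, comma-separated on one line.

Tara, NULL, Tara, Farah, Yara, Sven, Wes, Mira, Uma, Hiro, Tara, Tara, Sven

id=700: assignee=NULL, reviewer=Tara → Tara
id=701: assignee=NULL, reviewer=NULL (all NULL) → NULL
id=702: assignee=NULL, reviewer=Tara → Tara
id=703: assignee=Farah → Farah
id=704: assignee=Yara → Yara
id=705: assignee=NULL, reviewer=Sven → Sven
id=706: assignee=NULL, reviewer=Wes → Wes
id=707: assignee=NULL, reviewer=Mira → Mira
id=708: assignee=Uma → Uma
id=709: assignee=NULL, reviewer=Hiro → Hiro
id=710: assignee=Tara → Tara
id=711: assignee=NULL, reviewer=Tara → Tara
id=712: assignee=Sven → Sven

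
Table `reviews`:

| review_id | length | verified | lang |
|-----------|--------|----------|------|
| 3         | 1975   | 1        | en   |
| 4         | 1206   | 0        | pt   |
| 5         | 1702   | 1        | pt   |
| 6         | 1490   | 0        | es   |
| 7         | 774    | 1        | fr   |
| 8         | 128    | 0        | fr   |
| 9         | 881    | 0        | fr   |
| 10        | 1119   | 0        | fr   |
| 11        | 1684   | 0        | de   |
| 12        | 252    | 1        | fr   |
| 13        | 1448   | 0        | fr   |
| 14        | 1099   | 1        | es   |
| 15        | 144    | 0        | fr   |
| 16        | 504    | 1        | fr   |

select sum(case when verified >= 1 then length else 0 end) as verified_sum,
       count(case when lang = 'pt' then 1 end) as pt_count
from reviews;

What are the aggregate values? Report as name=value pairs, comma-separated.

verified_sum=6306, pt_count=2

[verified_sum: verified >= 1]
review_id=3: ✓ → 1975
review_id=4: ✗
review_id=5: ✓ → 1702
review_id=6: ✗
review_id=7: ✓ → 774
review_id=8: ✗
review_id=9: ✗
review_id=10: ✗
review_id=11: ✗
review_id=12: ✓ → 252
review_id=13: ✗
review_id=14: ✓ → 1099
review_id=15: ✗
review_id=16: ✓ → 504
verified_sum = 1975 + 1702 + 774 + 252 + 1099 + 504 = 6306
—
[pt_count: lang = 'pt']
review_id=3: ✗
review_id=4: ✓ → 1
review_id=5: ✓ → 1
review_id=6: ✗
review_id=7: ✗
review_id=8: ✗
review_id=9: ✗
review_id=10: ✗
review_id=11: ✗
review_id=12: ✗
review_id=13: ✗
review_id=14: ✗
review_id=15: ✗
review_id=16: ✗
pt_count = COUNT(1, 1) = 2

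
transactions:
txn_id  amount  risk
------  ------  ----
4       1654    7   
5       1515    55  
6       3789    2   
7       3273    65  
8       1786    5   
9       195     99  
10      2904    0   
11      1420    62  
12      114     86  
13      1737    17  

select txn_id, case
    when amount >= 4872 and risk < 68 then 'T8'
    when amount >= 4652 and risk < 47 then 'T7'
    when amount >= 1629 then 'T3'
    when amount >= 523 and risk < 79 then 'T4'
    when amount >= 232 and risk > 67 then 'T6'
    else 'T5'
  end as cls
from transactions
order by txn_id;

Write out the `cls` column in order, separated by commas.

T3, T4, T3, T3, T3, T5, T3, T4, T5, T3

txn_id=4: amount >= 1629 → T3
txn_id=5: amount >= 523 and risk < 79 → T4
txn_id=6: amount >= 1629 → T3
txn_id=7: amount >= 1629 → T3
txn_id=8: amount >= 1629 → T3
txn_id=9: ELSE → T5
txn_id=10: amount >= 1629 → T3
txn_id=11: amount >= 523 and risk < 79 → T4
txn_id=12: ELSE → T5
txn_id=13: amount >= 1629 → T3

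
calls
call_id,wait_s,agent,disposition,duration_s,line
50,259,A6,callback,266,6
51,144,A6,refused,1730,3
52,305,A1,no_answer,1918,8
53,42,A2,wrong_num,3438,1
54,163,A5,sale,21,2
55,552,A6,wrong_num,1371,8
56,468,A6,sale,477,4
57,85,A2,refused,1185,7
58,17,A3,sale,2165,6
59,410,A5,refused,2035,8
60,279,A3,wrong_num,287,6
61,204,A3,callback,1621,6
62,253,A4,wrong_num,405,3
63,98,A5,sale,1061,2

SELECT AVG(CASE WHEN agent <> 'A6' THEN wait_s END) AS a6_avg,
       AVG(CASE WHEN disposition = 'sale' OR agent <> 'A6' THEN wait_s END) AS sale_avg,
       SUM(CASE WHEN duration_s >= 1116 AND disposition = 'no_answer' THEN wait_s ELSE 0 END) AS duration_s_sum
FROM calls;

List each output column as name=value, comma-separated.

a6_avg=185.6, sale_avg=211.2727272727, duration_s_sum=305

[a6_avg: agent <> 'A6']
call_id=50: ✗
call_id=51: ✗
call_id=52: ✓ → 305
call_id=53: ✓ → 42
call_id=54: ✓ → 163
call_id=55: ✗
call_id=56: ✗
call_id=57: ✓ → 85
call_id=58: ✓ → 17
call_id=59: ✓ → 410
call_id=60: ✓ → 279
call_id=61: ✓ → 204
call_id=62: ✓ → 253
call_id=63: ✓ → 98
a6_avg = (305 + 42 + 163 + 85 + 17 + 410 + 279 + 204 + 253 + 98) / 10 = 185.6
—
[sale_avg: disposition = 'sale' OR agent <> 'A6']
call_id=50: ✗
call_id=51: ✗
call_id=52: ✓ → 305
call_id=53: ✓ → 42
call_id=54: ✓ → 163
call_id=55: ✗
call_id=56: ✓ → 468
call_id=57: ✓ → 85
call_id=58: ✓ → 17
call_id=59: ✓ → 410
call_id=60: ✓ → 279
call_id=61: ✓ → 204
call_id=62: ✓ → 253
call_id=63: ✓ → 98
sale_avg = (305 + 42 + 163 + 468 + 85 + 17 + 410 + 279 + 204 + 253 + 98) / 11 = 211.2727272727
—
[duration_s_sum: duration_s >= 1116 AND disposition = 'no_answer']
call_id=50: ✗
call_id=51: ✗
call_id=52: ✓ → 305
call_id=53: ✗
call_id=54: ✗
call_id=55: ✗
call_id=56: ✗
call_id=57: ✗
call_id=58: ✗
call_id=59: ✗
call_id=60: ✗
call_id=61: ✗
call_id=62: ✗
call_id=63: ✗
duration_s_sum = 305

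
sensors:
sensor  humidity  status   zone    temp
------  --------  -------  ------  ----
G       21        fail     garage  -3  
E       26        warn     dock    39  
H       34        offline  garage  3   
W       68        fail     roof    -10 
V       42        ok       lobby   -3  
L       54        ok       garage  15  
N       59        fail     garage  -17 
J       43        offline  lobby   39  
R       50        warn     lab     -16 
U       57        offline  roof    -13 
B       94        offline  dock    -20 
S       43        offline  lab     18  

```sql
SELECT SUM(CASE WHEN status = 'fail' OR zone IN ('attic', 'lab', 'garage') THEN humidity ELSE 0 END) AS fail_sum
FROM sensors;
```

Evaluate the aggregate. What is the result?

sensor=G: ✓ → 21
sensor=E: ✗
sensor=H: ✓ → 34
sensor=W: ✓ → 68
sensor=V: ✗
sensor=L: ✓ → 54
sensor=N: ✓ → 59
sensor=J: ✗
sensor=R: ✓ → 50
sensor=U: ✗
sensor=B: ✗
sensor=S: ✓ → 43
fail_sum = 21 + 34 + 68 + 54 + 59 + 50 + 43 = 329

329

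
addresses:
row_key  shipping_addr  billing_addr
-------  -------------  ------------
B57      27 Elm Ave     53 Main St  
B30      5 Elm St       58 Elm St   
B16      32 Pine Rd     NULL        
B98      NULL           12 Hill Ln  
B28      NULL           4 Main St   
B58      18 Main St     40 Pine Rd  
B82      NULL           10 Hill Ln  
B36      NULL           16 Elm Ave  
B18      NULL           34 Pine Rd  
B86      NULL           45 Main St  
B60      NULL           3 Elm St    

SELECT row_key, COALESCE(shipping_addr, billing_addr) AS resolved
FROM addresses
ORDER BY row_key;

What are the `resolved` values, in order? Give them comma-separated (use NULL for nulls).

row_key=B16: shipping_addr=32 Pine Rd → 32 Pine Rd
row_key=B18: shipping_addr=NULL, billing_addr=34 Pine Rd → 34 Pine Rd
row_key=B28: shipping_addr=NULL, billing_addr=4 Main St → 4 Main St
row_key=B30: shipping_addr=5 Elm St → 5 Elm St
row_key=B36: shipping_addr=NULL, billing_addr=16 Elm Ave → 16 Elm Ave
row_key=B57: shipping_addr=27 Elm Ave → 27 Elm Ave
row_key=B58: shipping_addr=18 Main St → 18 Main St
row_key=B60: shipping_addr=NULL, billing_addr=3 Elm St → 3 Elm St
row_key=B82: shipping_addr=NULL, billing_addr=10 Hill Ln → 10 Hill Ln
row_key=B86: shipping_addr=NULL, billing_addr=45 Main St → 45 Main St
row_key=B98: shipping_addr=NULL, billing_addr=12 Hill Ln → 12 Hill Ln

32 Pine Rd, 34 Pine Rd, 4 Main St, 5 Elm St, 16 Elm Ave, 27 Elm Ave, 18 Main St, 3 Elm St, 10 Hill Ln, 45 Main St, 12 Hill Ln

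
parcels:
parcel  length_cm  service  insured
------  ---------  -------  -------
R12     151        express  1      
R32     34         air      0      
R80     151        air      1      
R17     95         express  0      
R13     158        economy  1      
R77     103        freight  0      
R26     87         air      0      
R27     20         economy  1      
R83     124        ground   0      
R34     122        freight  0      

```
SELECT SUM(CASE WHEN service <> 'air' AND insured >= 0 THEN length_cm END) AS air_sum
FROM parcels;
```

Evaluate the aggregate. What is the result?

parcel=R12: ✓ → 151
parcel=R32: ✗
parcel=R80: ✗
parcel=R17: ✓ → 95
parcel=R13: ✓ → 158
parcel=R77: ✓ → 103
parcel=R26: ✗
parcel=R27: ✓ → 20
parcel=R83: ✓ → 124
parcel=R34: ✓ → 122
air_sum = 151 + 95 + 158 + 103 + 20 + 124 + 122 = 773

773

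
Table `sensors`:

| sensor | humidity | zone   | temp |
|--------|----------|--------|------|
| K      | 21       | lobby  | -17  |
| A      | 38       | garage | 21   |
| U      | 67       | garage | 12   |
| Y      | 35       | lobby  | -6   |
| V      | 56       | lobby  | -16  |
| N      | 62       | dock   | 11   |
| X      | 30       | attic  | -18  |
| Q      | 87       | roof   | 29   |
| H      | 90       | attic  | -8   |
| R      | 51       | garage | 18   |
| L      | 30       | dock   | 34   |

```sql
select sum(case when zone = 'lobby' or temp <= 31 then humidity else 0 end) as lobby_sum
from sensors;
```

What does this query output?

537

sensor=K: ✓ → 21
sensor=A: ✓ → 38
sensor=U: ✓ → 67
sensor=Y: ✓ → 35
sensor=V: ✓ → 56
sensor=N: ✓ → 62
sensor=X: ✓ → 30
sensor=Q: ✓ → 87
sensor=H: ✓ → 90
sensor=R: ✓ → 51
sensor=L: ✗
lobby_sum = 21 + 38 + 67 + 35 + 56 + 62 + 30 + 87 + 90 + 51 = 537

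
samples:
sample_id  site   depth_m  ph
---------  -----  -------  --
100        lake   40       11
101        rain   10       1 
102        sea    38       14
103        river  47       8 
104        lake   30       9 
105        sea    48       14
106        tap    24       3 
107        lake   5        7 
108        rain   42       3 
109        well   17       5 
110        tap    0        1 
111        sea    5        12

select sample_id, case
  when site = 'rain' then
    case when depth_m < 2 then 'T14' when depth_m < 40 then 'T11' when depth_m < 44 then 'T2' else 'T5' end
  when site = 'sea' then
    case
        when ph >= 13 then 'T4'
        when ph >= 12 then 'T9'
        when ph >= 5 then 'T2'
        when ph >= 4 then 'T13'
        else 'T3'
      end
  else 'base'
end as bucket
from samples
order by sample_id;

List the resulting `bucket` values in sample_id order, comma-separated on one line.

sample_id=100: site='lake' → outer ELSE → base
sample_id=101: site='rain' → inner[depth_m < 40] → T11
sample_id=102: site='sea' → inner[ph >= 13] → T4
sample_id=103: site='river' → outer ELSE → base
sample_id=104: site='lake' → outer ELSE → base
sample_id=105: site='sea' → inner[ph >= 13] → T4
sample_id=106: site='tap' → outer ELSE → base
sample_id=107: site='lake' → outer ELSE → base
sample_id=108: site='rain' → inner[depth_m < 44] → T2
sample_id=109: site='well' → outer ELSE → base
sample_id=110: site='tap' → outer ELSE → base
sample_id=111: site='sea' → inner[ph >= 12] → T9

base, T11, T4, base, base, T4, base, base, T2, base, base, T9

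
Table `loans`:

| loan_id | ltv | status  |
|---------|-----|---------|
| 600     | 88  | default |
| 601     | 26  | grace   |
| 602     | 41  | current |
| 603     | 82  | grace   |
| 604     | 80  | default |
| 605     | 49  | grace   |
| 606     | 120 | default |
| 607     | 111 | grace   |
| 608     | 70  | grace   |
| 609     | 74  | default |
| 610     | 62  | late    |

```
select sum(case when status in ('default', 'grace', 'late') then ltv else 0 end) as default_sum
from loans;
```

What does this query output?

loan_id=600: ✓ → 88
loan_id=601: ✓ → 26
loan_id=602: ✗
loan_id=603: ✓ → 82
loan_id=604: ✓ → 80
loan_id=605: ✓ → 49
loan_id=606: ✓ → 120
loan_id=607: ✓ → 111
loan_id=608: ✓ → 70
loan_id=609: ✓ → 74
loan_id=610: ✓ → 62
default_sum = 88 + 26 + 82 + 80 + 49 + 120 + 111 + 70 + 74 + 62 = 762

762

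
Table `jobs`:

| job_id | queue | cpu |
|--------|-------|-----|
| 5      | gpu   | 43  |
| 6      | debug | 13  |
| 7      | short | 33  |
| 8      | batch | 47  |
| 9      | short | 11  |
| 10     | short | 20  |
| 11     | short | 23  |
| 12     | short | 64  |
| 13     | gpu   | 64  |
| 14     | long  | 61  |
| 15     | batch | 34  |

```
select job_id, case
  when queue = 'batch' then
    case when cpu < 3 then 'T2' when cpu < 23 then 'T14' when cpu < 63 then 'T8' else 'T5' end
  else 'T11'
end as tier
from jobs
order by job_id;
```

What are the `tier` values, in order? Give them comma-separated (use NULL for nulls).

job_id=5: queue='gpu' → outer ELSE → T11
job_id=6: queue='debug' → outer ELSE → T11
job_id=7: queue='short' → outer ELSE → T11
job_id=8: queue='batch' → inner[cpu < 63] → T8
job_id=9: queue='short' → outer ELSE → T11
job_id=10: queue='short' → outer ELSE → T11
job_id=11: queue='short' → outer ELSE → T11
job_id=12: queue='short' → outer ELSE → T11
job_id=13: queue='gpu' → outer ELSE → T11
job_id=14: queue='long' → outer ELSE → T11
job_id=15: queue='batch' → inner[cpu < 63] → T8

T11, T11, T11, T8, T11, T11, T11, T11, T11, T11, T8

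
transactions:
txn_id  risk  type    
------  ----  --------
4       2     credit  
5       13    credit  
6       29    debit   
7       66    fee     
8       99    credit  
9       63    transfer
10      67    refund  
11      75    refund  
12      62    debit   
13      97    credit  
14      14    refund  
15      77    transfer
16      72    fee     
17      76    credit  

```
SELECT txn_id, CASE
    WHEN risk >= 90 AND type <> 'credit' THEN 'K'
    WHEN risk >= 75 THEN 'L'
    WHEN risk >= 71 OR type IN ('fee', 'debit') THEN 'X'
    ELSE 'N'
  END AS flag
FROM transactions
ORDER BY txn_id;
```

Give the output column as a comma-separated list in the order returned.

N, N, X, X, L, N, N, L, X, L, N, L, X, L

txn_id=4: ELSE → N
txn_id=5: ELSE → N
txn_id=6: risk >= 71 OR type IN ('fee', 'debit') → X
txn_id=7: risk >= 71 OR type IN ('fee', 'debit') → X
txn_id=8: risk >= 75 → L
txn_id=9: ELSE → N
txn_id=10: ELSE → N
txn_id=11: risk >= 75 → L
txn_id=12: risk >= 71 OR type IN ('fee', 'debit') → X
txn_id=13: risk >= 75 → L
txn_id=14: ELSE → N
txn_id=15: risk >= 75 → L
txn_id=16: risk >= 71 OR type IN ('fee', 'debit') → X
txn_id=17: risk >= 75 → L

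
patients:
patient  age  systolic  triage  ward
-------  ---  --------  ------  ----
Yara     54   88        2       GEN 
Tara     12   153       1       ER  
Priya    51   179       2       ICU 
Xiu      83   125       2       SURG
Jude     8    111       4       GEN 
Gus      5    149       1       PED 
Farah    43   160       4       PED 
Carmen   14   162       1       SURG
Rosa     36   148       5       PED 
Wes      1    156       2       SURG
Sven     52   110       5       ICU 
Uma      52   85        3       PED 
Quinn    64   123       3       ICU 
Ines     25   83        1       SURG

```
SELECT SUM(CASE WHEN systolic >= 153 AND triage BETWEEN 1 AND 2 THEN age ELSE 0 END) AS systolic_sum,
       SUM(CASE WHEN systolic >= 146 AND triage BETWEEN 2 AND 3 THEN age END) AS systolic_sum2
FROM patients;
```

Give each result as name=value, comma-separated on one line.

systolic_sum=78, systolic_sum2=52

[systolic_sum: systolic >= 153 AND triage BETWEEN 1 AND 2]
patient=Yara: ✗
patient=Tara: ✓ → 12
patient=Priya: ✓ → 51
patient=Xiu: ✗
patient=Jude: ✗
patient=Gus: ✗
patient=Farah: ✗
patient=Carmen: ✓ → 14
patient=Rosa: ✗
patient=Wes: ✓ → 1
patient=Sven: ✗
patient=Uma: ✗
patient=Quinn: ✗
patient=Ines: ✗
systolic_sum = 12 + 51 + 14 + 1 = 78
—
[systolic_sum2: systolic >= 146 AND triage BETWEEN 2 AND 3]
patient=Yara: ✗
patient=Tara: ✗
patient=Priya: ✓ → 51
patient=Xiu: ✗
patient=Jude: ✗
patient=Gus: ✗
patient=Farah: ✗
patient=Carmen: ✗
patient=Rosa: ✗
patient=Wes: ✓ → 1
patient=Sven: ✗
patient=Uma: ✗
patient=Quinn: ✗
patient=Ines: ✗
systolic_sum2 = 51 + 1 = 52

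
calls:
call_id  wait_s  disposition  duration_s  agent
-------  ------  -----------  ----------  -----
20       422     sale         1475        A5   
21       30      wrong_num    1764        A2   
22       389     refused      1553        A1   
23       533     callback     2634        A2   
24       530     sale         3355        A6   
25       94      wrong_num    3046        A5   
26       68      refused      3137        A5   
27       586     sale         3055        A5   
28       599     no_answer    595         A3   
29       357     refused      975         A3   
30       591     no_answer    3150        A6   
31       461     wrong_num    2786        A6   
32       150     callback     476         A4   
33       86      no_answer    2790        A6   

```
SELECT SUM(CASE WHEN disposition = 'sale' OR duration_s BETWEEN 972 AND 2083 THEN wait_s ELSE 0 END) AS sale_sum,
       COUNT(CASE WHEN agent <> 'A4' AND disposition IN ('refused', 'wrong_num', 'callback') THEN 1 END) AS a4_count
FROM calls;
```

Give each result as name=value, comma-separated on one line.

sale_sum=2314, a4_count=7

[sale_sum: disposition = 'sale' OR duration_s BETWEEN 972 AND 2083]
call_id=20: ✓ → 422
call_id=21: ✓ → 30
call_id=22: ✓ → 389
call_id=23: ✗
call_id=24: ✓ → 530
call_id=25: ✗
call_id=26: ✗
call_id=27: ✓ → 586
call_id=28: ✗
call_id=29: ✓ → 357
call_id=30: ✗
call_id=31: ✗
call_id=32: ✗
call_id=33: ✗
sale_sum = 422 + 30 + 389 + 530 + 586 + 357 = 2314
—
[a4_count: agent <> 'A4' AND disposition IN ('refused', 'wrong_num', 'callback')]
call_id=20: ✗
call_id=21: ✓ → 1
call_id=22: ✓ → 1
call_id=23: ✓ → 1
call_id=24: ✗
call_id=25: ✓ → 1
call_id=26: ✓ → 1
call_id=27: ✗
call_id=28: ✗
call_id=29: ✓ → 1
call_id=30: ✗
call_id=31: ✓ → 1
call_id=32: ✗
call_id=33: ✗
a4_count = COUNT(1, 1, 1, 1, 1, 1, 1) = 7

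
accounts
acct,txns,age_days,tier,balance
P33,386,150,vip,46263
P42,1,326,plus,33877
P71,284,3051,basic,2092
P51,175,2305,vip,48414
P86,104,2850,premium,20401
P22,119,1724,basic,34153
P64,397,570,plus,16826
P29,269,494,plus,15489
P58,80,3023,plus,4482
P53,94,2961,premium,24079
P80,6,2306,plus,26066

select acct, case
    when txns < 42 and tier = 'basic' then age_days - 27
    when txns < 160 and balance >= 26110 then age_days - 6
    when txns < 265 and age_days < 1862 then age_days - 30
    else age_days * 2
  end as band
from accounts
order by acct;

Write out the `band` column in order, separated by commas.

1718, 988, 300, 320, 4610, 5922, 6046, 1140, 6102, 4612, 5700

acct=P22: txns < 160 and balance >= 26110 → 1718
acct=P29: ELSE → 988
acct=P33: ELSE → 300
acct=P42: txns < 160 and balance >= 26110 → 320
acct=P51: ELSE → 4610
acct=P53: ELSE → 5922
acct=P58: ELSE → 6046
acct=P64: ELSE → 1140
acct=P71: ELSE → 6102
acct=P80: ELSE → 4612
acct=P86: ELSE → 5700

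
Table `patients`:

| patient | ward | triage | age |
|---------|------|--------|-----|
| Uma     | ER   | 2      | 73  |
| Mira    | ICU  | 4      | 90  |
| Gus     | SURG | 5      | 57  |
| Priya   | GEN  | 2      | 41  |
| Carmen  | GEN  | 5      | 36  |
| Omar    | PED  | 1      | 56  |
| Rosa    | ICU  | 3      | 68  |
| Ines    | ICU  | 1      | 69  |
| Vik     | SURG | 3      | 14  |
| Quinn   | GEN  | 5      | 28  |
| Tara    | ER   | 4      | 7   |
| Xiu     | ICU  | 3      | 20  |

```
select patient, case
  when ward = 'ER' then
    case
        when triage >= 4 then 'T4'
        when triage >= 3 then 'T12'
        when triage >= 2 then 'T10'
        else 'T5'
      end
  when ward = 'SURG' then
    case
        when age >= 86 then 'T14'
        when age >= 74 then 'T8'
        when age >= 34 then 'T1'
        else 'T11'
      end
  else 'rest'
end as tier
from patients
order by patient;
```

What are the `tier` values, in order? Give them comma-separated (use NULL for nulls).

patient=Carmen: ward='GEN' → outer ELSE → rest
patient=Gus: ward='SURG' → inner[age >= 34] → T1
patient=Ines: ward='ICU' → outer ELSE → rest
patient=Mira: ward='ICU' → outer ELSE → rest
patient=Omar: ward='PED' → outer ELSE → rest
patient=Priya: ward='GEN' → outer ELSE → rest
patient=Quinn: ward='GEN' → outer ELSE → rest
patient=Rosa: ward='ICU' → outer ELSE → rest
patient=Tara: ward='ER' → inner[triage >= 4] → T4
patient=Uma: ward='ER' → inner[triage >= 2] → T10
patient=Vik: ward='SURG' → inner[ELSE] → T11
patient=Xiu: ward='ICU' → outer ELSE → rest

rest, T1, rest, rest, rest, rest, rest, rest, T4, T10, T11, rest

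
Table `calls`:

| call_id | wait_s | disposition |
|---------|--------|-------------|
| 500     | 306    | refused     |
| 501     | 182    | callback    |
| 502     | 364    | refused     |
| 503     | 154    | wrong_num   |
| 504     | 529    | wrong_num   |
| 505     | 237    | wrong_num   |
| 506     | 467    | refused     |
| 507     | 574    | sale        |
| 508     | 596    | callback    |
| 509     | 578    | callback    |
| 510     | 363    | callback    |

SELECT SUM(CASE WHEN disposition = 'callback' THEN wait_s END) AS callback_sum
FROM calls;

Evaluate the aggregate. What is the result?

call_id=500: ✗
call_id=501: ✓ → 182
call_id=502: ✗
call_id=503: ✗
call_id=504: ✗
call_id=505: ✗
call_id=506: ✗
call_id=507: ✗
call_id=508: ✓ → 596
call_id=509: ✓ → 578
call_id=510: ✓ → 363
callback_sum = 182 + 596 + 578 + 363 = 1719

1719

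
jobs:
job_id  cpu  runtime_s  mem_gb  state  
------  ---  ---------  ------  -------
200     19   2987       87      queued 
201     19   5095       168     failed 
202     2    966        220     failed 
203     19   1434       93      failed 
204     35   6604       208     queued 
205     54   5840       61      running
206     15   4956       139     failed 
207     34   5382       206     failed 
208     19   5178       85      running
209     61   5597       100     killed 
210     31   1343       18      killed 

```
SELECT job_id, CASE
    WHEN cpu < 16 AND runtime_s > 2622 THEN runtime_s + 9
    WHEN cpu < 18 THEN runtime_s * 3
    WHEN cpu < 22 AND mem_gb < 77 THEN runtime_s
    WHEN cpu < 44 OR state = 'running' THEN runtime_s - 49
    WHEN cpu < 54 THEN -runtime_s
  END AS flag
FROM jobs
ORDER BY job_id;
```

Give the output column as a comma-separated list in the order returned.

job_id=200: cpu < 44 OR state = 'running' → 2938
job_id=201: cpu < 44 OR state = 'running' → 5046
job_id=202: cpu < 18 → 2898
job_id=203: cpu < 44 OR state = 'running' → 1385
job_id=204: cpu < 44 OR state = 'running' → 6555
job_id=205: cpu < 44 OR state = 'running' → 5791
job_id=206: cpu < 16 AND runtime_s > 2622 → 4965
job_id=207: cpu < 44 OR state = 'running' → 5333
job_id=208: cpu < 44 OR state = 'running' → 5129
job_id=209: (no match → NULL) → NULL
job_id=210: cpu < 44 OR state = 'running' → 1294

2938, 5046, 2898, 1385, 6555, 5791, 4965, 5333, 5129, NULL, 1294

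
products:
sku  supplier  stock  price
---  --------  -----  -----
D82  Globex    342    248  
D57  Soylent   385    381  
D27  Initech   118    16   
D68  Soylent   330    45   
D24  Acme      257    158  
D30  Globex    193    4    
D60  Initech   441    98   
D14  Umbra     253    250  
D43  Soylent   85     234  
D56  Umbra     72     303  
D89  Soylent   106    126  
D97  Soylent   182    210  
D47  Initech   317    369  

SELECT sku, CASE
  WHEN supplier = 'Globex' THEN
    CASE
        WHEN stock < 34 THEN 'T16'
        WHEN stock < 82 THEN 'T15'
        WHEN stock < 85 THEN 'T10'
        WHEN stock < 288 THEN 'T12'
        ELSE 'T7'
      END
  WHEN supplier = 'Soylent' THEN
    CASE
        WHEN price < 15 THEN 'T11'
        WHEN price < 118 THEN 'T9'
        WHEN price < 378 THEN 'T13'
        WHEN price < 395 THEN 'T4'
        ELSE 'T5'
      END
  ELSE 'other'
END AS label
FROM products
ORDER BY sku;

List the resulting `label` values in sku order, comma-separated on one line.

other, other, other, T12, T13, other, other, T4, other, T9, T7, T13, T13

sku=D14: supplier='Umbra' → outer ELSE → other
sku=D24: supplier='Acme' → outer ELSE → other
sku=D27: supplier='Initech' → outer ELSE → other
sku=D30: supplier='Globex' → inner[stock < 288] → T12
sku=D43: supplier='Soylent' → inner[price < 378] → T13
sku=D47: supplier='Initech' → outer ELSE → other
sku=D56: supplier='Umbra' → outer ELSE → other
sku=D57: supplier='Soylent' → inner[price < 395] → T4
sku=D60: supplier='Initech' → outer ELSE → other
sku=D68: supplier='Soylent' → inner[price < 118] → T9
sku=D82: supplier='Globex' → inner[ELSE] → T7
sku=D89: supplier='Soylent' → inner[price < 378] → T13
sku=D97: supplier='Soylent' → inner[price < 378] → T13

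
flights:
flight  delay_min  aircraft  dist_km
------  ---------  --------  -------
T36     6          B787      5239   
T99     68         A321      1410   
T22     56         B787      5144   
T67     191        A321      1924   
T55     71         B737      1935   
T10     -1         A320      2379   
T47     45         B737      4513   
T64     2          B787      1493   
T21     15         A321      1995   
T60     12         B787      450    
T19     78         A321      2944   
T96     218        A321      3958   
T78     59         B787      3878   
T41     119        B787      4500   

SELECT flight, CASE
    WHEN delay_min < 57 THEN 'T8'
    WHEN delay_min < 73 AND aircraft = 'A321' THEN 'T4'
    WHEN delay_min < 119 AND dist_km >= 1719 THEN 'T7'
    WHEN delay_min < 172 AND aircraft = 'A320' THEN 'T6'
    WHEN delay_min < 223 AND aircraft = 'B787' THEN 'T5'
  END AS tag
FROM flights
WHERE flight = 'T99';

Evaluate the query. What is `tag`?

flight = T99: delay_min=68, aircraft=A321, dist_km=1410.
delay_min < 57 → false
delay_min < 73 AND aircraft = 'A321' → true → T4

T4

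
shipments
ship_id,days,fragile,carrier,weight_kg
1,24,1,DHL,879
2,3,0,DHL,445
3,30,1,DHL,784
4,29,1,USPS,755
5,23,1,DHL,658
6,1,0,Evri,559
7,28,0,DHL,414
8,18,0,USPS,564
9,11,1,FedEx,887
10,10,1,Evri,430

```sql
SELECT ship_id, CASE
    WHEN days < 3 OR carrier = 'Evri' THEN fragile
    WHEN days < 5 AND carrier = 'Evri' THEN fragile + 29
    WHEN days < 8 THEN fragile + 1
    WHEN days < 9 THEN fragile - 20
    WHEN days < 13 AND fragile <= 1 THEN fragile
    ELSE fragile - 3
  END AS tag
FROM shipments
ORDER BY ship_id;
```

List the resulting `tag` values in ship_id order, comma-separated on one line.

ship_id=1: ELSE → -2
ship_id=2: days < 8 → 1
ship_id=3: ELSE → -2
ship_id=4: ELSE → -2
ship_id=5: ELSE → -2
ship_id=6: days < 3 OR carrier = 'Evri' → 0
ship_id=7: ELSE → -3
ship_id=8: ELSE → -3
ship_id=9: days < 13 AND fragile <= 1 → 1
ship_id=10: days < 3 OR carrier = 'Evri' → 1

-2, 1, -2, -2, -2, 0, -3, -3, 1, 1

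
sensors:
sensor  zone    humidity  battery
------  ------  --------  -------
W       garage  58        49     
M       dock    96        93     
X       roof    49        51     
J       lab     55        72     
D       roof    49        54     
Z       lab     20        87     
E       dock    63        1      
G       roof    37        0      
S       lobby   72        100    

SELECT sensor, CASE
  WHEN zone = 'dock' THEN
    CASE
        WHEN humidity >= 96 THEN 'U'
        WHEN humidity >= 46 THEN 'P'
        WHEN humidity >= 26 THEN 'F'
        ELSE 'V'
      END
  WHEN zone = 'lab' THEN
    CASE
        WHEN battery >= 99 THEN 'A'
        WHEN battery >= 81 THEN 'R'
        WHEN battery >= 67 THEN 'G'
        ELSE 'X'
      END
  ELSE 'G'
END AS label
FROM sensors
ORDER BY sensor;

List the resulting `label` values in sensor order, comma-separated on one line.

G, P, G, G, U, G, G, G, R

sensor=D: zone='roof' → outer ELSE → G
sensor=E: zone='dock' → inner[humidity >= 46] → P
sensor=G: zone='roof' → outer ELSE → G
sensor=J: zone='lab' → inner[battery >= 67] → G
sensor=M: zone='dock' → inner[humidity >= 96] → U
sensor=S: zone='lobby' → outer ELSE → G
sensor=W: zone='garage' → outer ELSE → G
sensor=X: zone='roof' → outer ELSE → G
sensor=Z: zone='lab' → inner[battery >= 81] → R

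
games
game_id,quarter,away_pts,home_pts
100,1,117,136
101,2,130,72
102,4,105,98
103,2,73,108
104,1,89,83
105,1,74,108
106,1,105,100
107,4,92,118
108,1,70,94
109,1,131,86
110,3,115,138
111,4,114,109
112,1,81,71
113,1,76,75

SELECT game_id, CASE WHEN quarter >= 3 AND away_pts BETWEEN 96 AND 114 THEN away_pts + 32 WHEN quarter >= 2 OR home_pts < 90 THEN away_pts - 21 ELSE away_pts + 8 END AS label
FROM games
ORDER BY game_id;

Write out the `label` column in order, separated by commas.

game_id=100: ELSE → 125
game_id=101: quarter >= 2 OR home_pts < 90 → 109
game_id=102: quarter >= 3 AND away_pts BETWEEN 96 AND 114 → 137
game_id=103: quarter >= 2 OR home_pts < 90 → 52
game_id=104: quarter >= 2 OR home_pts < 90 → 68
game_id=105: ELSE → 82
game_id=106: ELSE → 113
game_id=107: quarter >= 2 OR home_pts < 90 → 71
game_id=108: ELSE → 78
game_id=109: quarter >= 2 OR home_pts < 90 → 110
game_id=110: quarter >= 2 OR home_pts < 90 → 94
game_id=111: quarter >= 3 AND away_pts BETWEEN 96 AND 114 → 146
game_id=112: quarter >= 2 OR home_pts < 90 → 60
game_id=113: quarter >= 2 OR home_pts < 90 → 55

125, 109, 137, 52, 68, 82, 113, 71, 78, 110, 94, 146, 60, 55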